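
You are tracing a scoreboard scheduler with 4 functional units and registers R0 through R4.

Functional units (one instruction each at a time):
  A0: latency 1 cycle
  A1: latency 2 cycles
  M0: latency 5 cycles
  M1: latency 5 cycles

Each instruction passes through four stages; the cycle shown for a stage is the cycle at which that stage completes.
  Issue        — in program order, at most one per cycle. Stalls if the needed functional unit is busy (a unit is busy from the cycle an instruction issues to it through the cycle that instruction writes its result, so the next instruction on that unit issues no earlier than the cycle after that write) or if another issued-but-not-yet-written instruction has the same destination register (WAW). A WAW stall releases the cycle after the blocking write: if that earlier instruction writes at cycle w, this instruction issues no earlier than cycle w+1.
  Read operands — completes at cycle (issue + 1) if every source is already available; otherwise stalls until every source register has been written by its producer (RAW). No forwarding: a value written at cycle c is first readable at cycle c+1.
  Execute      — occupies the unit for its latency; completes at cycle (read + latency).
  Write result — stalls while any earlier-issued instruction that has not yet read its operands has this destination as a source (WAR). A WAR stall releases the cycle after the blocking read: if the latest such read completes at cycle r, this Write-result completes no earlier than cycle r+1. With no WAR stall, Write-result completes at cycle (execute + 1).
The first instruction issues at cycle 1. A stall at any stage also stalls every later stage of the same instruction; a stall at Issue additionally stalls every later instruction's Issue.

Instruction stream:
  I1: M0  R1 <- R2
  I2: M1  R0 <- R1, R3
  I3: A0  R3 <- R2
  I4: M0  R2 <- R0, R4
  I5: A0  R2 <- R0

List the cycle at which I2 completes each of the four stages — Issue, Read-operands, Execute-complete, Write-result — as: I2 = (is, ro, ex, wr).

I2 = (2, 9, 14, 15)

c1: I1 dispatched to M0
c2: I1 operands ready | I2 dispatched to M1
c3: I3 dispatched to A0
c4: I3 operands ready
c5: I3 complete
c7: I1 complete
c8: R1←I1
c9: I2 operands ready | I4 dispatched to M0
c10: R3←I3
c14: I2 complete
c15: R0←I2
c16: I4 operands ready
c21: I4 complete
c22: R2←I4
c23: I5 dispatched to A0
c24: I5 operands ready
c25: I5 complete
c26: R2←I5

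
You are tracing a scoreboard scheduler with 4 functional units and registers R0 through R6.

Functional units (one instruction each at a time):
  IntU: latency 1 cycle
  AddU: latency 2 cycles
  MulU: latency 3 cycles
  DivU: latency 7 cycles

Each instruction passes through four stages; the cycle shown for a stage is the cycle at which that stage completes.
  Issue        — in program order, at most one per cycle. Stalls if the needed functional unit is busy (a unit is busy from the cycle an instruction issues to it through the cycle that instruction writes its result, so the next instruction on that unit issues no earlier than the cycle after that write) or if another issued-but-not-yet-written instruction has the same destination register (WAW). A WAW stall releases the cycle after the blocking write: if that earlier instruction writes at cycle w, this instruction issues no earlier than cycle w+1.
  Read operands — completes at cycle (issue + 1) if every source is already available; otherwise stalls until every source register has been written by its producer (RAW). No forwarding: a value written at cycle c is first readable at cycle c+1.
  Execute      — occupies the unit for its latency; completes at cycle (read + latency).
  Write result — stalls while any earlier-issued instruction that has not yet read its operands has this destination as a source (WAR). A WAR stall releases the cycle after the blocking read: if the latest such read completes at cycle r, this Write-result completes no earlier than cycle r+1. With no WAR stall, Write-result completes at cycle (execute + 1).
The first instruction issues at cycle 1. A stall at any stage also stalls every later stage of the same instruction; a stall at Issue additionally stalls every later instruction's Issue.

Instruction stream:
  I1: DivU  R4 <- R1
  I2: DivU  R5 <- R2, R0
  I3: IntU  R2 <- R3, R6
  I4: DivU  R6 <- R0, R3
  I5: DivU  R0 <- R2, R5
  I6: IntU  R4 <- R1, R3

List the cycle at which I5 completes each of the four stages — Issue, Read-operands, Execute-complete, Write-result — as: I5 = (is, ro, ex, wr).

I5 = (31, 32, 39, 40)

I1 -> (1, 2, 9, 10)
I2 -> (11, 12, 19, 20)  // struct: DivU busy until I1 writes@10
I3 -> (12, 13, 14, 15)
I4 -> (21, 22, 29, 30)  // struct: DivU busy until I2 writes@20
I5 -> (31, 32, 39, 40)  // struct: DivU busy until I4 writes@30
I6 -> (32, 33, 34, 35)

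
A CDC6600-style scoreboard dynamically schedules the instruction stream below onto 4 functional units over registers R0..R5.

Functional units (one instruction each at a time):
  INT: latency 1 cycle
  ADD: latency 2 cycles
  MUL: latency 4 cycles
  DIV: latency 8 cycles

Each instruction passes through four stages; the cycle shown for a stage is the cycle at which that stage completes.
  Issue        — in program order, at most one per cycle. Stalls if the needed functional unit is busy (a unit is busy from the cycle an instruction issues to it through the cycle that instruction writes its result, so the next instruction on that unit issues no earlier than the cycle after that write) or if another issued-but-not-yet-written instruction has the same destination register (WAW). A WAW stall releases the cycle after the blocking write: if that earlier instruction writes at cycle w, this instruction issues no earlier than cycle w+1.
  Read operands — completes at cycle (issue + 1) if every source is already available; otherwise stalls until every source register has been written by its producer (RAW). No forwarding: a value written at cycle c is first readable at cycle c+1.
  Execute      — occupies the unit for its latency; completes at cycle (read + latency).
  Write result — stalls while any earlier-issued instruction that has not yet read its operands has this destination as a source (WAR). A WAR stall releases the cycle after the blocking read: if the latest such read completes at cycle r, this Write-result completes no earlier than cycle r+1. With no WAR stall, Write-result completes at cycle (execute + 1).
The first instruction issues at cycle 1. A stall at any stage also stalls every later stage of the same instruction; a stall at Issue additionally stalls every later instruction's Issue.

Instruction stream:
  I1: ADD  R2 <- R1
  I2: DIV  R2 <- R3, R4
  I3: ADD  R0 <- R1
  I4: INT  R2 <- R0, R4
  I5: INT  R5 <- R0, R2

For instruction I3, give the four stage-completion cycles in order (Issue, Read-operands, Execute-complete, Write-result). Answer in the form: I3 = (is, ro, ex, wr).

I3 = (7, 8, 10, 11)

I1 -> (1, 2, 4, 5)
I2 -> (6, 7, 15, 16)  // WAW R2: wait I1 write@5
I3 -> (7, 8, 10, 11)
I4 -> (17, 18, 19, 20)  // WAW R2: wait I2 write@16
I5 -> (21, 22, 23, 24)  // struct: INT busy until I4 writes@20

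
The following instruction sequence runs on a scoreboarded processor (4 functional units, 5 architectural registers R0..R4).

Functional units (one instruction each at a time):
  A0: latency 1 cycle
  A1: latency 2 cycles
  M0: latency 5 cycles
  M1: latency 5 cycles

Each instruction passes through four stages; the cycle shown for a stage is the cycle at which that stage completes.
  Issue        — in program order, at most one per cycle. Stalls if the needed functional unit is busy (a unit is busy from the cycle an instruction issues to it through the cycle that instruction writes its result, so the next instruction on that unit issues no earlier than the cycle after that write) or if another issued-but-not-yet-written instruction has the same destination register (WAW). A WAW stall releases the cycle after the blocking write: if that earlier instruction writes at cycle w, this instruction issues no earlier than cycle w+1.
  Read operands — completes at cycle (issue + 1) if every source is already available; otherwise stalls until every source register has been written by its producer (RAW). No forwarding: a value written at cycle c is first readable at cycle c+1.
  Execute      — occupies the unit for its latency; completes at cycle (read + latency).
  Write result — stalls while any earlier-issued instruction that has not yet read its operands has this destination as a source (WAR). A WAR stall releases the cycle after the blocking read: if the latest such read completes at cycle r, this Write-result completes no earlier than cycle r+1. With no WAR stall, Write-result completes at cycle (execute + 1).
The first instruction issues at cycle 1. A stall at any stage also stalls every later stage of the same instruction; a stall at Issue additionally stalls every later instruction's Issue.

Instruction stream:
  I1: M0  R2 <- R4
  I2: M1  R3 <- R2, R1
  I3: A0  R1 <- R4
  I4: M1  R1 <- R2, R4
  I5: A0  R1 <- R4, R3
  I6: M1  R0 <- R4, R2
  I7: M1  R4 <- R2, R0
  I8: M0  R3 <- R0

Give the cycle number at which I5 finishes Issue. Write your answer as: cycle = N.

cycle = 24

[I1] 1/2/7/8
[I2] 2/9/14/15  (RAW R2: wait I1 write@8)
[I3] 3/4/5/10  (WAR R1: wait I2 read@9)
[I4] 16/17/22/23  (struct: M1 busy until I2 writes@15)
[I5] 24/25/26/27  (WAW R1: wait I4 write@23)
[I6] 25/26/31/32
[I7] 33/34/39/40  (struct: M1 busy until I6 writes@32)
[I8] 34/35/40/41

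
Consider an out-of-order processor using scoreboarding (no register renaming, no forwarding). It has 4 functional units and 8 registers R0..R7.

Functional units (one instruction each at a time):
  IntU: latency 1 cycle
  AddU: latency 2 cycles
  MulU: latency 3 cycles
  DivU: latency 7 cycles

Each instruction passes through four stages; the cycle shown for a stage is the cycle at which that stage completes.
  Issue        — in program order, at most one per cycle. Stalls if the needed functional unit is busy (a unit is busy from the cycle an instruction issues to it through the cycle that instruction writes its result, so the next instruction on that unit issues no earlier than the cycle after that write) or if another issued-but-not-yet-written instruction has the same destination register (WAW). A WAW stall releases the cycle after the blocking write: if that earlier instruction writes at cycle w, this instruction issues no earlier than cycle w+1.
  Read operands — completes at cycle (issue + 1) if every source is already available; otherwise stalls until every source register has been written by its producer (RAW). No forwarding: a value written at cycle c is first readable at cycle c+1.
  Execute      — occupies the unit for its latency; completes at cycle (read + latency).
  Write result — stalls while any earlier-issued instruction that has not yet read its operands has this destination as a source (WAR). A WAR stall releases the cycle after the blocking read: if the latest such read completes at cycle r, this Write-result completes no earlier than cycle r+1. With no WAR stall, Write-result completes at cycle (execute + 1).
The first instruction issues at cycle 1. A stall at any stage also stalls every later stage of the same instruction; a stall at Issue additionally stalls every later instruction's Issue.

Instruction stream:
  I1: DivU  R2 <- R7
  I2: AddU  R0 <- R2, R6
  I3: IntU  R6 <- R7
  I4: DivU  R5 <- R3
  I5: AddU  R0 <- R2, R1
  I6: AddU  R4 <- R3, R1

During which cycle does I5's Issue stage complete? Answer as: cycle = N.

1) issue 1, read 2, done 9, write 10
2) issue 2, read 11, done 13, write 14  <RAW R2: wait I1 write@10>
3) issue 3, read 4, done 5, write 12  <WAR R6: wait I2 read@11>
4) issue 11, read 12, done 19, write 20  <struct: DivU busy until I1 writes@10>
5) issue 15, read 16, done 18, write 19  <struct: AddU busy until I2 writes@14>
6) issue 20, read 21, done 23, write 24  <struct: AddU busy until I5 writes@19>

cycle = 15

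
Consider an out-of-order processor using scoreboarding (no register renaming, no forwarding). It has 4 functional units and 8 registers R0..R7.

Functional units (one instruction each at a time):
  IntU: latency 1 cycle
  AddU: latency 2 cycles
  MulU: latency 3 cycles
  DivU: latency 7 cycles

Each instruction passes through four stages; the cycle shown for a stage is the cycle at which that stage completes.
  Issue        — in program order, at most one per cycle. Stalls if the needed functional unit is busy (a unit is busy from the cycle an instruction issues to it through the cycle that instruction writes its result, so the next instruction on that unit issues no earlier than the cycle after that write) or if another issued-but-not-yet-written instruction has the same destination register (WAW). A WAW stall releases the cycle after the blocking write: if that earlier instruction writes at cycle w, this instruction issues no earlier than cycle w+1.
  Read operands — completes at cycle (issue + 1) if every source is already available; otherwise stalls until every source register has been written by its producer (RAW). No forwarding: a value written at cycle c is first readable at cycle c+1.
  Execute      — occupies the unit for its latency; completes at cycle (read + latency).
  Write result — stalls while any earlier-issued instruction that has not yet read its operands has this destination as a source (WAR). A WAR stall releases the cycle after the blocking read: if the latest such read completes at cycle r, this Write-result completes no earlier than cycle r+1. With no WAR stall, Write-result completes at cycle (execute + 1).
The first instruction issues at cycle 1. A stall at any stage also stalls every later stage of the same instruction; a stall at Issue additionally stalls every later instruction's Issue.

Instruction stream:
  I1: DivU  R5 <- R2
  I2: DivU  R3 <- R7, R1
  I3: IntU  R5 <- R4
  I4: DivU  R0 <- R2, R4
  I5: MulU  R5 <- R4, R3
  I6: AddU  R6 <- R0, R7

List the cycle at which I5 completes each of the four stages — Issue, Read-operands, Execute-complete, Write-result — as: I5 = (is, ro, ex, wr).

I5 = (22, 23, 26, 27)

cycle 1: issue I1 (DivU)
cycle 2: I1 read-ops
cycle 9: I1 finished on DivU
cycle 10: I1→R5
cycle 11: issue I2 (DivU)
cycle 12: I2 read-ops | issue I3 (IntU)
cycle 13: I3 read-ops
cycle 14: I3 finished on IntU
cycle 15: I3→R5
cycle 19: I2 finished on DivU
cycle 20: I2→R3
cycle 21: issue I4 (DivU)
cycle 22: I4 read-ops | issue I5 (MulU)
cycle 23: I5 read-ops | issue I6 (AddU)
cycle 26: I5 finished on MulU
cycle 27: I5→R5
cycle 29: I4 finished on DivU
cycle 30: I4→R0
cycle 31: I6 read-ops
cycle 33: I6 finished on AddU
cycle 34: I6→R6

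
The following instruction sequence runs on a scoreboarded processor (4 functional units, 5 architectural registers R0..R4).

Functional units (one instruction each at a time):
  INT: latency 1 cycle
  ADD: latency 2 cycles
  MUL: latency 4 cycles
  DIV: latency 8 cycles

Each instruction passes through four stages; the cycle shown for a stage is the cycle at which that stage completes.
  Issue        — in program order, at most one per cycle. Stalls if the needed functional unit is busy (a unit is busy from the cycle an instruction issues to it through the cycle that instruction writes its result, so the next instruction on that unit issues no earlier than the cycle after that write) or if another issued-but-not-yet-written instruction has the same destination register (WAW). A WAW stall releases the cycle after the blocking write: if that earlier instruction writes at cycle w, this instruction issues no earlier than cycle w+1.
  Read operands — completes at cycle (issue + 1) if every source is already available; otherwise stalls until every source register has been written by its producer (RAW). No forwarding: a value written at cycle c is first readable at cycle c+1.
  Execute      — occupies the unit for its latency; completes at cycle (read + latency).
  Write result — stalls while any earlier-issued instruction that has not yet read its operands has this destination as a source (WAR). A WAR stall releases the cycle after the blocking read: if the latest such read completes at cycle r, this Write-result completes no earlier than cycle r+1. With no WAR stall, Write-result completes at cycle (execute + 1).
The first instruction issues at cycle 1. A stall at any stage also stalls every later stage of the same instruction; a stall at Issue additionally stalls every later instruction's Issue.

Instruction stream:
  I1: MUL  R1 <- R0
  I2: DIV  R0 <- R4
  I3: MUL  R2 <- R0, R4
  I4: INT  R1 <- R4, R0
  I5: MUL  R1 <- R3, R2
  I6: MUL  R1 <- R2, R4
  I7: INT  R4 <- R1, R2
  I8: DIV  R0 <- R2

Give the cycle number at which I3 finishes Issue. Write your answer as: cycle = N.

I1  is:1  ro:2  ex:6  wr:7
I2  is:2  ro:3  ex:11  wr:12
I3  is:8  ro:13  ex:17  wr:18  — struct: MUL busy until I1 writes@7, RAW R0: wait I2 write@12
I4  is:9  ro:13  ex:14  wr:15  — RAW R0: wait I2 write@12
I5  is:19  ro:20  ex:24  wr:25  — struct: MUL busy until I3 writes@18
I6  is:26  ro:27  ex:31  wr:32  — struct: MUL busy until I5 writes@25
I7  is:27  ro:33  ex:34  wr:35  — RAW R1: wait I6 write@32
I8  is:28  ro:29  ex:37  wr:38

cycle = 8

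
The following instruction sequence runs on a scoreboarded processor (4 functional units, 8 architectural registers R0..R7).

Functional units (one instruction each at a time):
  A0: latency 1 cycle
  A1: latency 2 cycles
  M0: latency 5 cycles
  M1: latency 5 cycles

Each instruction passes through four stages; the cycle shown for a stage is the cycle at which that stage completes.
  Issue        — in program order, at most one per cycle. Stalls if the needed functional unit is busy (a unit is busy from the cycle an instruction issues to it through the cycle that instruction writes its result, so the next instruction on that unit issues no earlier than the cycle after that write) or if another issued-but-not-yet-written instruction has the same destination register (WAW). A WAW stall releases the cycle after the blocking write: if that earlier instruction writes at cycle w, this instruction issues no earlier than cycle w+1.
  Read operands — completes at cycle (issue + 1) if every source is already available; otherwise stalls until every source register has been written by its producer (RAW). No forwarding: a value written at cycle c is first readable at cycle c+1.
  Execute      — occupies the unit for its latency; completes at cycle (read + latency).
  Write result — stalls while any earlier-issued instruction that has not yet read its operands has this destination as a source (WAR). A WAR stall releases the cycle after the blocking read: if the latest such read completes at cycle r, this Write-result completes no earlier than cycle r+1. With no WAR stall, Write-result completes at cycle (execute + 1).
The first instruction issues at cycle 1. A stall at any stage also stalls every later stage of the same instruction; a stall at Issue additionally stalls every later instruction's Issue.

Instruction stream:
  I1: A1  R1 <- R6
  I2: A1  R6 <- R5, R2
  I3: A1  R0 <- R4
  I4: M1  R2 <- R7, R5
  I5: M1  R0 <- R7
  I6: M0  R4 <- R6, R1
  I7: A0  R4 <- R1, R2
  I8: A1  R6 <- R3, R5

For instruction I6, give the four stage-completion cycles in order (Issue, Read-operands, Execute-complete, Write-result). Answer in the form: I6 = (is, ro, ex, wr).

1) issue 1, read 2, done 4, write 5
2) issue 6, read 7, done 9, write 10  <struct: A1 busy until I1 writes@5>
3) issue 11, read 12, done 14, write 15  <struct: A1 busy until I2 writes@10>
4) issue 12, read 13, done 18, write 19
5) issue 20, read 21, done 26, write 27  <struct: M1 busy until I4 writes@19>
6) issue 21, read 22, done 27, write 28
7) issue 29, read 30, done 31, write 32  <WAW R4: wait I6 write@28>
8) issue 30, read 31, done 33, write 34

I6 = (21, 22, 27, 28)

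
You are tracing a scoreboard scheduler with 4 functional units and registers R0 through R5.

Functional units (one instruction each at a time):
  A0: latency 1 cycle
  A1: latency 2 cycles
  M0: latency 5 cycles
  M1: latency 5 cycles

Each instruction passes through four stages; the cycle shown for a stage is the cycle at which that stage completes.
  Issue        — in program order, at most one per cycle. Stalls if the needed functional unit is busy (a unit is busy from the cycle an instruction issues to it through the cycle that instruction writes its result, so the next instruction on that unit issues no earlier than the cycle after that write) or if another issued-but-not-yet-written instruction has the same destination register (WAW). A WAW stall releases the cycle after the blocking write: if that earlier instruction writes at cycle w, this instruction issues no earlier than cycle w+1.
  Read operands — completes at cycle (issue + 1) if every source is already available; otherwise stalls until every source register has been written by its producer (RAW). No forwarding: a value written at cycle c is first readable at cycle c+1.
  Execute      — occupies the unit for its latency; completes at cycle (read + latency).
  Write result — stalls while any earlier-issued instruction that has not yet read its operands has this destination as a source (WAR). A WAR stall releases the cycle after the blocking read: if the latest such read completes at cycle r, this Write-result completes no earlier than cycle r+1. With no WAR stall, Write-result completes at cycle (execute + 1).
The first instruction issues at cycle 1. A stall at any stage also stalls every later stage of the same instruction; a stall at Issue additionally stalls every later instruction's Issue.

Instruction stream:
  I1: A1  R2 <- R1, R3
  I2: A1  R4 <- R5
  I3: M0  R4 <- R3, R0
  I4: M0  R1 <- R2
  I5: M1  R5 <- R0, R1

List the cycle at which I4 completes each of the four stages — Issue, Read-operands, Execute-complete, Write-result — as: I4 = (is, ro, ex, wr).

t=1  I1 issues→A1
t=2  I1 reads
t=4  I1 exec-done
t=5  I1 writes R2
t=6  I2 issues→A1
t=7  I2 reads
t=9  I2 exec-done
t=10  I2 writes R4
t=11  I3 issues→M0
t=12  I3 reads
t=17  I3 exec-done
t=18  I3 writes R4
t=19  I4 issues→M0
t=20  I4 reads | I5 issues→M1
t=25  I4 exec-done
t=26  I4 writes R1
t=27  I5 reads
t=32  I5 exec-done
t=33  I5 writes R5

I4 = (19, 20, 25, 26)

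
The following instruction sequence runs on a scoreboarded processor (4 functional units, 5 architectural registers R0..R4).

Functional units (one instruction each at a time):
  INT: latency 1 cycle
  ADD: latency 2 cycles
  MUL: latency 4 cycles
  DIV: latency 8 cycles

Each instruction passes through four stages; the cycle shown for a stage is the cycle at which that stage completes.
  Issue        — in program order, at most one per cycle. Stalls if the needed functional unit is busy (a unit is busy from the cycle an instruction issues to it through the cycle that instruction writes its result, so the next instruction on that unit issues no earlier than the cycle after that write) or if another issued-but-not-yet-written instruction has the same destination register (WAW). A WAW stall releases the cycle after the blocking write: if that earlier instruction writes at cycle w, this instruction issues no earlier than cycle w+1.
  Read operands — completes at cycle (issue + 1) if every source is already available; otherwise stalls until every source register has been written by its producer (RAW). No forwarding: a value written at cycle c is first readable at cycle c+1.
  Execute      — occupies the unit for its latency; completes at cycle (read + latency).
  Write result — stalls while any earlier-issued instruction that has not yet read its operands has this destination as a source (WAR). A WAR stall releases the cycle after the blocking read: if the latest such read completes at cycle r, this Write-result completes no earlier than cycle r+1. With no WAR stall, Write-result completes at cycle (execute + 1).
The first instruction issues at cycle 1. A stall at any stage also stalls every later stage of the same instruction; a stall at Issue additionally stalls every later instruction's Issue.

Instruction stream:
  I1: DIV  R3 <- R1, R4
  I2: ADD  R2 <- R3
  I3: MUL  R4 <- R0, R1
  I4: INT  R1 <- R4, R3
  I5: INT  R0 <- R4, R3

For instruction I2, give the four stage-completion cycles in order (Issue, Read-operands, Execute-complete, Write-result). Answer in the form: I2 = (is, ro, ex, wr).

I2 = (2, 12, 14, 15)

c1: I1 issues→DIV
c2: I1 reads · I2 issues→ADD
c3: I3 issues→MUL
c4: I3 reads · I4 issues→INT
c8: I3 exec-done
c9: I3 writes R4
c10: I1 exec-done
c11: I1 writes R3
c12: I2 reads · I4 reads
c13: I4 exec-done
c14: I2 exec-done · I4 writes R1
c15: I2 writes R2 · I5 issues→INT
c16: I5 reads
c17: I5 exec-done
c18: I5 writes R0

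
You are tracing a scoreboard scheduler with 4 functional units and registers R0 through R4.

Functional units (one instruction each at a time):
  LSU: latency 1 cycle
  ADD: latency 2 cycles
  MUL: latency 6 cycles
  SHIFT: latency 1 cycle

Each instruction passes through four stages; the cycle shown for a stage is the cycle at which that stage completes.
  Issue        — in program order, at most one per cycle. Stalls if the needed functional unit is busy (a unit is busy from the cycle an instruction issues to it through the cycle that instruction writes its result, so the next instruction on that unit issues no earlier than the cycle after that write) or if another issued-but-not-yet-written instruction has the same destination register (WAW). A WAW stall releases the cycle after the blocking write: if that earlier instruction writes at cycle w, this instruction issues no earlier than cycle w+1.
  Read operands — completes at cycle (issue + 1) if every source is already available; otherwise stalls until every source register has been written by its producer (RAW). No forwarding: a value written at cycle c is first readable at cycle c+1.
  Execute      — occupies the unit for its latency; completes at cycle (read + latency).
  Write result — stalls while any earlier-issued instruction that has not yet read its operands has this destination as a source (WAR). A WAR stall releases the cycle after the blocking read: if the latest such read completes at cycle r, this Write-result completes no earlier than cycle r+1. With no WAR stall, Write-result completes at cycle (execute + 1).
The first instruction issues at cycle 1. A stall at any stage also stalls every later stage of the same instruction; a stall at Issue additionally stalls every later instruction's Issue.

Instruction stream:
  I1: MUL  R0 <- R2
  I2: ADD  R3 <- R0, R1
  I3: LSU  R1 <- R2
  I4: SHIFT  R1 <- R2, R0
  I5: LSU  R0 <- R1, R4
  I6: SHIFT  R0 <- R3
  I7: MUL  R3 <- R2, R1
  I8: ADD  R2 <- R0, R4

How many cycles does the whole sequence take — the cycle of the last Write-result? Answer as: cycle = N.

I1  is:1  ro:2  ex:8  wr:9
I2  is:2  ro:10  ex:12  wr:13  — RAW R0: wait I1 write@9
I3  is:3  ro:4  ex:5  wr:11  — WAR R1: wait I2 read@10
I4  is:12  ro:13  ex:14  wr:15  — WAW R1: wait I3 write@11
I5  is:13  ro:16  ex:17  wr:18  — RAW R1: wait I4 write@15
I6  is:19  ro:20  ex:21  wr:22  — WAW R0: wait I5 write@18
I7  is:20  ro:21  ex:27  wr:28
I8  is:21  ro:23  ex:25  wr:26  — RAW R0: wait I6 write@22

cycle = 28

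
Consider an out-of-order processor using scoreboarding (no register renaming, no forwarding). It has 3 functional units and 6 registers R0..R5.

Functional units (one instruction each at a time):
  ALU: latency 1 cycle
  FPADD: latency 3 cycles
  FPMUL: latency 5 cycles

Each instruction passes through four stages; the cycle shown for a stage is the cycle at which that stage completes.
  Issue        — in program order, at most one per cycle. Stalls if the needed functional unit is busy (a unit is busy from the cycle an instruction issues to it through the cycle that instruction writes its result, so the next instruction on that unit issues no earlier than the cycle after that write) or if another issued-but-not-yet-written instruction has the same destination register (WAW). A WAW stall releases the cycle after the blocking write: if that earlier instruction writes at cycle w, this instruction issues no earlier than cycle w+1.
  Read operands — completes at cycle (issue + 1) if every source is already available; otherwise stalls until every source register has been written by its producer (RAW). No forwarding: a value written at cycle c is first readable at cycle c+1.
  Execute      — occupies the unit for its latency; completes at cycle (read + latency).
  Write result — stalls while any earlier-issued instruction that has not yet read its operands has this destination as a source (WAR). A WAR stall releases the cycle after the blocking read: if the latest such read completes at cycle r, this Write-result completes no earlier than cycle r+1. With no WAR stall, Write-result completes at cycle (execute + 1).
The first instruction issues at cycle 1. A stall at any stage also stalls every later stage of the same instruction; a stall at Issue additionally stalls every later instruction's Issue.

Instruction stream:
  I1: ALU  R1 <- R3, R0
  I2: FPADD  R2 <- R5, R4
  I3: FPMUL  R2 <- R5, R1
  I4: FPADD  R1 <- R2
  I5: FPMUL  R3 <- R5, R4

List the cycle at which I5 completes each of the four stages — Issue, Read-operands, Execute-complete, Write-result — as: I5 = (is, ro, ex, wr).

1) issue 1, read 2, done 3, write 4
2) issue 2, read 3, done 6, write 7
3) issue 8, read 9, done 14, write 15  <WAW R2: wait I2 write@7>
4) issue 9, read 16, done 19, write 20  <RAW R2: wait I3 write@15>
5) issue 16, read 17, done 22, write 23  <struct: FPMUL busy until I3 writes@15>

I5 = (16, 17, 22, 23)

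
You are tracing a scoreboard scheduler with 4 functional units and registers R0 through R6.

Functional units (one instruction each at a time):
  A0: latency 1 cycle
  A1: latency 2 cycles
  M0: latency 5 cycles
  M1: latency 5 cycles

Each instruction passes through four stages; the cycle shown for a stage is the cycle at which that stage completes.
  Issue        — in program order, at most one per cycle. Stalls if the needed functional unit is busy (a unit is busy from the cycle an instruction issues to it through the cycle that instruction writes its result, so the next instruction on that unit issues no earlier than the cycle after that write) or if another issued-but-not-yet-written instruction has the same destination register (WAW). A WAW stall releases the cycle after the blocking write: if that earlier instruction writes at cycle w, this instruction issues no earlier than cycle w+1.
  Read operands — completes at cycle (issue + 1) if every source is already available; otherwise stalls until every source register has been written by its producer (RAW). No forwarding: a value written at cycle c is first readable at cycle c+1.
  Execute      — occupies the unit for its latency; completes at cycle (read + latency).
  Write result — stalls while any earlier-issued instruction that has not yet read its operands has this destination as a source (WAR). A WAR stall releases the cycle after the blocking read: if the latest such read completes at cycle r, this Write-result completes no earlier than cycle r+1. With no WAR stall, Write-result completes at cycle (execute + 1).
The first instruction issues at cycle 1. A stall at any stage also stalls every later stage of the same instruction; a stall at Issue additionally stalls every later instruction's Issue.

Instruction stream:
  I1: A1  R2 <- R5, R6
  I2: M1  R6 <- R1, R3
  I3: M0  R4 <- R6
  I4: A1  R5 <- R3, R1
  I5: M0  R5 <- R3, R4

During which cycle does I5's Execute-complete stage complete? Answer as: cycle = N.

I1  is:1  ro:2  ex:4  wr:5
I2  is:2  ro:3  ex:8  wr:9
I3  is:3  ro:10  ex:15  wr:16  — RAW R6: wait I2 write@9
I4  is:6  ro:7  ex:9  wr:10  — struct: A1 busy until I1 writes@5
I5  is:17  ro:18  ex:23  wr:24  — struct: M0 busy until I3 writes@16

cycle = 23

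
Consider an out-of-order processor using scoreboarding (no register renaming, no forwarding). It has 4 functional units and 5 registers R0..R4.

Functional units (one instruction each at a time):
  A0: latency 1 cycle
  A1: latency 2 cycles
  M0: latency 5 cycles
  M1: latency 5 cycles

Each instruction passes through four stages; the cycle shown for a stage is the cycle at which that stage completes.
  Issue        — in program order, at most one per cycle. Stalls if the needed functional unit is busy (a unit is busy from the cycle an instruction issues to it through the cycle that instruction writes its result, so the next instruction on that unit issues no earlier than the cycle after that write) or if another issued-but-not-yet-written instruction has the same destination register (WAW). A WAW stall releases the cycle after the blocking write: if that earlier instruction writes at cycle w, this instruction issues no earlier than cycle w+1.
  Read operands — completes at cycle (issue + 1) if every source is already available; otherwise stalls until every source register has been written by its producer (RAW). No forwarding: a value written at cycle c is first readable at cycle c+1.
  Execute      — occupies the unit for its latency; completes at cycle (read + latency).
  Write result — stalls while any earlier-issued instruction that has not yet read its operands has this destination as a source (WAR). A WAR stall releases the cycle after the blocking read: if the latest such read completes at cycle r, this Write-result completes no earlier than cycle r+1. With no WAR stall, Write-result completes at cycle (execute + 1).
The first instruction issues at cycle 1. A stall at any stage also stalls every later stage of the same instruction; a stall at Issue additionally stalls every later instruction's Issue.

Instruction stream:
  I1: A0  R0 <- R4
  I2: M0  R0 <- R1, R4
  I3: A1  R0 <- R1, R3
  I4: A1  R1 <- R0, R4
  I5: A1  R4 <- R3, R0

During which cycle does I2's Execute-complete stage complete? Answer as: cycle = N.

cycle 1: I1 dispatched to A0
cycle 2: I1 operands ready
cycle 3: I1 complete
cycle 4: R0←I1
cycle 5: I2 dispatched to M0
cycle 6: I2 operands ready
cycle 11: I2 complete
cycle 12: R0←I2
cycle 13: I3 dispatched to A1
cycle 14: I3 operands ready
cycle 16: I3 complete
cycle 17: R0←I3
cycle 18: I4 dispatched to A1
cycle 19: I4 operands ready
cycle 21: I4 complete
cycle 22: R1←I4
cycle 23: I5 dispatched to A1
cycle 24: I5 operands ready
cycle 26: I5 complete
cycle 27: R4←I5

cycle = 11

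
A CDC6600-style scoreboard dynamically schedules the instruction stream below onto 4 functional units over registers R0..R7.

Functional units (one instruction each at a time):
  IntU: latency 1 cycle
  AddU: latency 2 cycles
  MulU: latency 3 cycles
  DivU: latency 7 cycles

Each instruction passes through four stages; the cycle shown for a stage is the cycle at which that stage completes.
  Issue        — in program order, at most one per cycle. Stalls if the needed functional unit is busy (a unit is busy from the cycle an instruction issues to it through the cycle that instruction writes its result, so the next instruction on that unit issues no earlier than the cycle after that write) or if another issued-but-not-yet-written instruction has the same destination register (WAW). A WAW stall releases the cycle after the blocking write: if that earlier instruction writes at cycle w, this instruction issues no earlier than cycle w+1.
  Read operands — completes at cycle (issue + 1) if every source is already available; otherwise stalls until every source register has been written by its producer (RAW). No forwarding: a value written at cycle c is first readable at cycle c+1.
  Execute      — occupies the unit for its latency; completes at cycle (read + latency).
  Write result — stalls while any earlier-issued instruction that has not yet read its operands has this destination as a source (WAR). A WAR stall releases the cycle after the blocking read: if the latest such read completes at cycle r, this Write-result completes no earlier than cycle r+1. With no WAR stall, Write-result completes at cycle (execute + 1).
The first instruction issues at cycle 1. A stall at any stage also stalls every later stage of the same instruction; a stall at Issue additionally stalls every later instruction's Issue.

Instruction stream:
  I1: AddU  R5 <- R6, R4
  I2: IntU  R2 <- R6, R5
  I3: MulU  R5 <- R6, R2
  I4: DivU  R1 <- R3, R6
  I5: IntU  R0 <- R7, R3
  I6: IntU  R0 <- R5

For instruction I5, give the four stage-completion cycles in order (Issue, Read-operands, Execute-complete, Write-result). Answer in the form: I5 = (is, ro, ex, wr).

I5 = (9, 10, 11, 12)

[1] I1 dispatched to AddU
[2] I1 operands ready | I2 dispatched to IntU
[4] I1 complete
[5] R5←I1
[6] I2 operands ready | I3 dispatched to MulU
[7] I2 complete | I4 dispatched to DivU
[8] R2←I2 | I4 operands ready
[9] I3 operands ready | I5 dispatched to IntU
[10] I5 operands ready
[11] I5 complete
[12] I3 complete | R0←I5
[13] R5←I3 | I6 dispatched to IntU
[14] I6 operands ready
[15] I4 complete | I6 complete
[16] R1←I4 | R0←I6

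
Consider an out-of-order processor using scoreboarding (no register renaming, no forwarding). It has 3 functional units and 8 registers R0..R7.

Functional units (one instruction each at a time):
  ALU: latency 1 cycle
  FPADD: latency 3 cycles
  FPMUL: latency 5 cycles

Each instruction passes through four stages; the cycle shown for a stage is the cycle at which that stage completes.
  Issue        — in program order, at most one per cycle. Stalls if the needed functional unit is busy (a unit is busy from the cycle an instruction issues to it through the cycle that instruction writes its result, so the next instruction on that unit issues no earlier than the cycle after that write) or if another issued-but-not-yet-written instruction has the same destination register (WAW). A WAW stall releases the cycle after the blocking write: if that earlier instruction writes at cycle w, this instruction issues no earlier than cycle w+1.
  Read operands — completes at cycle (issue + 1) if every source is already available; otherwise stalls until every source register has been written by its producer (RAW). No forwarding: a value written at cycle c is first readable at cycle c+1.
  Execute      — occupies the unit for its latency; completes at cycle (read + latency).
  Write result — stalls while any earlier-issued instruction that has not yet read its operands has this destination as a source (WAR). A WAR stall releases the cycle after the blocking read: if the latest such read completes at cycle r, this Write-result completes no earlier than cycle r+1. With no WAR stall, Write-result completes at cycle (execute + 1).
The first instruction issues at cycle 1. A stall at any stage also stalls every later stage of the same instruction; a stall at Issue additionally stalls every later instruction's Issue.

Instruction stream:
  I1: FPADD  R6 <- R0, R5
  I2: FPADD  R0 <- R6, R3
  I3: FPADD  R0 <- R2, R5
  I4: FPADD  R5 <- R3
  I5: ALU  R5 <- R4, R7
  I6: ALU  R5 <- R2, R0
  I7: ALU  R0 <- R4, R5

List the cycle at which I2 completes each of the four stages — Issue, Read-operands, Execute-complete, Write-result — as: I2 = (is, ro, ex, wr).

1) issue 1, read 2, done 5, write 6
2) issue 7, read 8, done 11, write 12  <struct: FPADD busy until I1 writes@6>
3) issue 13, read 14, done 17, write 18  <struct: FPADD busy until I2 writes@12>
4) issue 19, read 20, done 23, write 24  <struct: FPADD busy until I3 writes@18>
5) issue 25, read 26, done 27, write 28  <WAW R5: wait I4 write@24>
6) issue 29, read 30, done 31, write 32  <struct: ALU busy until I5 writes@28>
7) issue 33, read 34, done 35, write 36  <struct: ALU busy until I6 writes@32>

I2 = (7, 8, 11, 12)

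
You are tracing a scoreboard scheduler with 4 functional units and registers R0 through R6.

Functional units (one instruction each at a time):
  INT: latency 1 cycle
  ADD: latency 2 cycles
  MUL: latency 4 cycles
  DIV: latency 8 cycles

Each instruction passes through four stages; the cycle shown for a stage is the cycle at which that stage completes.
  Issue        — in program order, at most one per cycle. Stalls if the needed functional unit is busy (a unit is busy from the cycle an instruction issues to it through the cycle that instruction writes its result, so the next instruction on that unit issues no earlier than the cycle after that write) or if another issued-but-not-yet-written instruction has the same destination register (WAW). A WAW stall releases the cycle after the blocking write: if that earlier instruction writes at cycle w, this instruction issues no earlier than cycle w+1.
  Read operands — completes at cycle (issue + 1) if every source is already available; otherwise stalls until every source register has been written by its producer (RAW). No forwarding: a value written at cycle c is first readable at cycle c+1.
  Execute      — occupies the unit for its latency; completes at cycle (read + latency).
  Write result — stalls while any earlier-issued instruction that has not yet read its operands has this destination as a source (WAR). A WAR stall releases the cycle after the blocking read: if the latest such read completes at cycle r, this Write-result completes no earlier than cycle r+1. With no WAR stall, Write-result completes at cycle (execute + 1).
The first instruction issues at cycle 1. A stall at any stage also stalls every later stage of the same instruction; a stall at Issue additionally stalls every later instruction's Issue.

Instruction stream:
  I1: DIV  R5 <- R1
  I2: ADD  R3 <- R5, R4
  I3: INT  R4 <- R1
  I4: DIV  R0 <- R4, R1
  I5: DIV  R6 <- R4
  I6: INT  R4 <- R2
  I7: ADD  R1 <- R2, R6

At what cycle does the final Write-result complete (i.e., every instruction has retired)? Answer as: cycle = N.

cycle = 38

c1: I1 dispatched to DIV
c2: I1 operands ready | I2 dispatched to ADD
c3: I3 dispatched to INT
c4: I3 operands ready
c5: I3 complete
c10: I1 complete
c11: R5←I1
c12: I2 operands ready | I4 dispatched to DIV
c13: R4←I3
c14: I2 complete | I4 operands ready
c15: R3←I2
c22: I4 complete
c23: R0←I4
c24: I5 dispatched to DIV
c25: I5 operands ready | I6 dispatched to INT
c26: I6 operands ready | I7 dispatched to ADD
c27: I6 complete
c28: R4←I6
c33: I5 complete
c34: R6←I5
c35: I7 operands ready
c37: I7 complete
c38: R1←I7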